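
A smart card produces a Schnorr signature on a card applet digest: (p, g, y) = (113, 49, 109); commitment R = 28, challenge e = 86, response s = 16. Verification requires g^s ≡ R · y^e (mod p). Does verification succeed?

fails

g^s mod p:
Squares mod 113: 49^1≡49, 49^2≡28, 49^4≡106, 49^8≡49, 49^16≡28
49^16 ≡ 28 (mod 113)
R · y^e mod p:
Squares mod 113: 109^1≡109, 109^2≡16, 109^4≡30, 109^8≡109, 109^16≡16, 109^32≡30, 109^64≡109
86 = 64 + 16 + 4 + 2, so 109^86 ≡ 109·16·30·16 ≡ 16 (mod 113)
28·16 = 448 ≡ 109 (mod 113)
28 ≠ 109; the check fails.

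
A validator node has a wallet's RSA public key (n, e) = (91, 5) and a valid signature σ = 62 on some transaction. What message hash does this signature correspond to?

σ^2 ≡ 62^2 = 3844 ≡ 22
σ^4 ≡ 22^2 = 484 ≡ 29
5 = 4 + 1, so σ^5 ≡ 29·62 ≡ 69 (mod 91)

69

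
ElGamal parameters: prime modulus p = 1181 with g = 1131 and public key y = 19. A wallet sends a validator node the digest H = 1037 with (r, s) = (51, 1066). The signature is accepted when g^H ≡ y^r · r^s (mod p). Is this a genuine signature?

Left side g^H mod p:
1131^2 = 1279161 ≡ 138
1131^4 ≡ 138^2 = 19044 ≡ 148
1131^8 ≡ 148^2 = 21904 ≡ 646
1131^16 ≡ 646^2 = 417316 ≡ 423
1131^32 ≡ 423^2 = 178929 ≡ 598
1131^64 ≡ 598^2 = 357604 ≡ 942
1131^128 ≡ 942^2 = 887364 ≡ 433
1131^256 ≡ 433^2 = 187489 ≡ 891
1131^512 ≡ 891^2 = 793881 ≡ 249
1131^1024 ≡ 249^2 = 62001 ≡ 589
1037 = 1024 + 8 + 4 + 1, so 1131^1037 ≡ 589·646·148·1131 ≡ 749 (mod 1181)
Right side y^r · r^s mod p:
19^2 = 361
19^4 ≡ 361^2 = 130321 ≡ 411
19^8 ≡ 411^2 = 168921 ≡ 38
19^16 ≡ 38^2 = 1444 ≡ 263
19^32 ≡ 263^2 = 69169 ≡ 671
51 = 32 + 16 + 2 + 1, so 19^51 ≡ 671·263·361·19 ≡ 149 (mod 1181)
51^2 = 2601 ≡ 239
51^4 ≡ 239^2 = 57121 ≡ 433
51^8 ≡ 433^2 = 187489 ≡ 891
51^16 ≡ 891^2 = 793881 ≡ 249
51^32 ≡ 249^2 = 62001 ≡ 589
51^64 ≡ 589^2 = 346921 ≡ 888
51^128 ≡ 888^2 = 788544 ≡ 817
51^256 ≡ 817^2 = 667489 ≡ 224
51^512 ≡ 224^2 = 50176 ≡ 574
51^1024 ≡ 574^2 = 329476 ≡ 1158
1066 = 1024 + 32 + 8 + 2, so 51^1066 ≡ 1158·589·891·239 ≡ 330 (mod 1181)
149·330 = 49170 ≡ 749 (mod 1181)
749 ≡ 749 (mod 1181), so the signature is genuine.

genuine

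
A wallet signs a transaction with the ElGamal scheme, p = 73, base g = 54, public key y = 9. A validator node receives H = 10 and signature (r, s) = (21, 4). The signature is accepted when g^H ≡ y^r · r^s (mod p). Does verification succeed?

Left side g^H mod p:
54^2 = 2916 ≡ 69
54^4 ≡ 69^2 = 4761 ≡ 16
54^8 ≡ 16^2 = 256 ≡ 37
10 = 8 + 2, so 54^10 ≡ 37·69 ≡ 71 (mod 73)
Right side y^r · r^s mod p:
9^2 = 81 ≡ 8
9^4 ≡ 8^2 = 64
9^8 ≡ 64^2 = 4096 ≡ 8
9^16 ≡ 8^2 = 64
21 = 16 + 4 + 1, so 9^21 ≡ 64·64·9 ≡ 72 (mod 73)
21^2 = 441 ≡ 3
21^4 ≡ 3^2 = 9
72·9 = 648 ≡ 64 (mod 73)
71 ≠ 64, so verification fails.

fails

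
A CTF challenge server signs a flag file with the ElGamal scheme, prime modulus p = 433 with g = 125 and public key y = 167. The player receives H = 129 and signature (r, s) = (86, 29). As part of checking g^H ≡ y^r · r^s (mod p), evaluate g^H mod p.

125^2 = 15625 ≡ 37
125^4 ≡ 37^2 = 1369 ≡ 70
125^8 ≡ 70^2 = 4900 ≡ 137
125^16 ≡ 137^2 = 18769 ≡ 150
125^32 ≡ 150^2 = 22500 ≡ 417
125^64 ≡ 417^2 = 173889 ≡ 256
125^128 ≡ 256^2 = 65536 ≡ 153
129 = 128 + 1, so 125^129 ≡ 153·125 ≡ 73 (mod 433)

73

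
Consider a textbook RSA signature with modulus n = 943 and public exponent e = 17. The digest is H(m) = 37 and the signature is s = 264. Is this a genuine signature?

s^2 ≡ 264^2 = 69696 ≡ 857
s^4 ≡ 857^2 = 734449 ≡ 795
s^8 ≡ 795^2 = 632025 ≡ 215
s^16 ≡ 215^2 = 46225 ≡ 18
17 = 16 + 1, so s^17 ≡ 18·264 ≡ 37 (mod 943)
37 = H(m), so the signature checks out.

genuine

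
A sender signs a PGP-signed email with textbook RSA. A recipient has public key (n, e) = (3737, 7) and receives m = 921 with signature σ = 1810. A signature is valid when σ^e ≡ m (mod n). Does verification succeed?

σ^2 ≡ 1810^2 = 3276100 ≡ 2488
σ^4 ≡ 2488^2 = 6190144 ≡ 1672
7 = 4 + 2 + 1, so σ^7 ≡ 1672·2488·1810 ≡ 921 (mod 3737)
σ^7 mod 3737 = 921 matches m.

passes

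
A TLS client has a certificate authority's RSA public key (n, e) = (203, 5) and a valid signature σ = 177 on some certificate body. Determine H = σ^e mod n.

Squares mod 203: σ^1≡177, σ^2≡67, σ^4≡23
5 = 4 + 1, so σ^5 ≡ 23·177 ≡ 11 (mod 203)

11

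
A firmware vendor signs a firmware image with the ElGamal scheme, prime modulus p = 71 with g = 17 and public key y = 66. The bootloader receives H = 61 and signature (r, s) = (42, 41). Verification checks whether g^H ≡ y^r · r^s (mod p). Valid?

Left side g^H mod p:
17^2 = 289 ≡ 5
17^4 ≡ 5^2 = 25
17^8 ≡ 25^2 = 625 ≡ 57
17^16 ≡ 57^2 = 3249 ≡ 54
17^32 ≡ 54^2 = 2916 ≡ 5
61 = 32 + 16 + 8 + 4 + 1, so 17^61 ≡ 5·54·57·25·17 ≡ 17 (mod 71)
Right side y^r · r^s mod p:
66^2 = 4356 ≡ 25
66^4 ≡ 25^2 = 625 ≡ 57
66^8 ≡ 57^2 = 3249 ≡ 54
66^16 ≡ 54^2 = 2916 ≡ 5
66^32 ≡ 5^2 = 25
42 = 32 + 8 + 2, so 66^42 ≡ 25·54·25 ≡ 25 (mod 71)
42^2 = 1764 ≡ 60
42^4 ≡ 60^2 = 3600 ≡ 50
42^8 ≡ 50^2 = 2500 ≡ 15
42^16 ≡ 15^2 = 225 ≡ 12
42^32 ≡ 12^2 = 144 ≡ 2
41 = 32 + 8 + 1, so 42^41 ≡ 2·15·42 ≡ 53 (mod 71)
25·53 = 1325 ≡ 47 (mod 71)
17 ≠ 47, so verification fails.

no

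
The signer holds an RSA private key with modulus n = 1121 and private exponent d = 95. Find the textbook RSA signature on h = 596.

999

Squares mod 1121: h^1≡596, h^2≡980, h^4≡824, h^8≡771, h^16≡311, h^32≡315, h^64≡577
95 = 64 + 16 + 8 + 4 + 2 + 1, so h^95 ≡ 577·311·771·824·980·596 ≡ 999 (mod 1121)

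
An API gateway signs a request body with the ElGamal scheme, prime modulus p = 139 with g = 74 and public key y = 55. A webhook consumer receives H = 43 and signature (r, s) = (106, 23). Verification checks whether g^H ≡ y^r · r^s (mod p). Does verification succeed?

Left side g^H mod p:
74^2 = 5476 ≡ 55
74^4 ≡ 55^2 = 3025 ≡ 106
74^8 ≡ 106^2 = 11236 ≡ 116
74^16 ≡ 116^2 = 13456 ≡ 112
74^32 ≡ 112^2 = 12544 ≡ 34
43 = 32 + 8 + 2 + 1, so 74^43 ≡ 34·116·55·74 ≡ 82 (mod 139)
Right side y^r · r^s mod p:
55^2 = 3025 ≡ 106
55^4 ≡ 106^2 = 11236 ≡ 116
55^8 ≡ 116^2 = 13456 ≡ 112
55^16 ≡ 112^2 = 12544 ≡ 34
55^32 ≡ 34^2 = 1156 ≡ 44
55^64 ≡ 44^2 = 1936 ≡ 129
106 = 64 + 32 + 8 + 2, so 55^106 ≡ 129·44·112·106 ≡ 79 (mod 139)
106^2 = 11236 ≡ 116
106^4 ≡ 116^2 = 13456 ≡ 112
106^8 ≡ 112^2 = 12544 ≡ 34
106^16 ≡ 34^2 = 1156 ≡ 44
23 = 16 + 4 + 2 + 1, so 106^23 ≡ 44·112·116·106 ≡ 1 (mod 139)
79·1 = 79 ≡ 79 (mod 139)
82 ≠ 79, so verification fails.

fails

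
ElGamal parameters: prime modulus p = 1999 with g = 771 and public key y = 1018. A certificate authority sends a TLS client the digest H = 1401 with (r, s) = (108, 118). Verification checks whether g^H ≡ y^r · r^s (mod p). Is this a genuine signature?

forged

Left side g^H mod p:
771^2 = 594441 ≡ 738
771^4 ≡ 738^2 = 544644 ≡ 916
771^8 ≡ 916^2 = 839056 ≡ 1475
771^16 ≡ 1475^2 = 2175625 ≡ 713
771^32 ≡ 713^2 = 508369 ≡ 623
771^64 ≡ 623^2 = 388129 ≡ 323
771^128 ≡ 323^2 = 104329 ≡ 381
771^256 ≡ 381^2 = 145161 ≡ 1233
771^512 ≡ 1233^2 = 1520289 ≡ 1049
771^1024 ≡ 1049^2 = 1100401 ≡ 951
1401 = 1024 + 256 + 64 + 32 + 16 + 8 + 1, so 771^1401 ≡ 951·1233·323·623·713·1475·771 ≡ 342 (mod 1999)
Right side y^r · r^s mod p:
1018^2 = 1036324 ≡ 842
1018^4 ≡ 842^2 = 708964 ≡ 1318
1018^8 ≡ 1318^2 = 1737124 ≡ 1992
1018^16 ≡ 1992^2 = 3968064 ≡ 49
1018^32 ≡ 49^2 = 2401 ≡ 402
1018^64 ≡ 402^2 = 161604 ≡ 1684
108 = 64 + 32 + 8 + 4, so 1018^108 ≡ 1684·402·1992·1318 ≡ 816 (mod 1999)
108^2 = 11664 ≡ 1669
108^4 ≡ 1669^2 = 2785561 ≡ 954
108^8 ≡ 954^2 = 910116 ≡ 571
108^16 ≡ 571^2 = 326041 ≡ 204
108^32 ≡ 204^2 = 41616 ≡ 1636
108^64 ≡ 1636^2 = 2676496 ≡ 1834
118 = 64 + 32 + 16 + 4 + 2, so 108^118 ≡ 1834·1636·204·954·1669 ≡ 1577 (mod 1999)
816·1577 = 1286832 ≡ 1475 (mod 1999)
342 ≠ 1475, so verification fails.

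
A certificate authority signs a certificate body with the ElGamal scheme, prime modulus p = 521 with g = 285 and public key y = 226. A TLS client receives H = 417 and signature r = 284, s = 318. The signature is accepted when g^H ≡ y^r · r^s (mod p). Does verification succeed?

fails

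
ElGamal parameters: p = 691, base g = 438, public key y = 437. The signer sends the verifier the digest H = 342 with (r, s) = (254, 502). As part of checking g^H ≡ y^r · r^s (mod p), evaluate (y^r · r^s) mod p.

437^2 = 190969 ≡ 253
437^4 ≡ 253^2 = 64009 ≡ 437
437^8 ≡ 437^2 = 190969 ≡ 253
437^16 ≡ 253^2 = 64009 ≡ 437
437^32 ≡ 437^2 = 190969 ≡ 253
437^64 ≡ 253^2 = 64009 ≡ 437
437^128 ≡ 437^2 = 190969 ≡ 253
254 = 128 + 64 + 32 + 16 + 8 + 4 + 2, so 437^254 ≡ 253·437·253·437·253·437·253 ≡ 253 (mod 691)
254^2 = 64516 ≡ 253
254^4 ≡ 253^2 = 64009 ≡ 437
254^8 ≡ 437^2 = 190969 ≡ 253
254^16 ≡ 253^2 = 64009 ≡ 437
254^32 ≡ 437^2 = 190969 ≡ 253
254^64 ≡ 253^2 = 64009 ≡ 437
254^128 ≡ 437^2 = 190969 ≡ 253
254^256 ≡ 253^2 = 64009 ≡ 437
502 = 256 + 128 + 64 + 32 + 16 + 4 + 2, so 254^502 ≡ 437·253·437·253·437·437·253 ≡ 437 (mod 691)
y^r · r^s ≡ 253·437 = 110561 ≡ 1 (mod 691)

1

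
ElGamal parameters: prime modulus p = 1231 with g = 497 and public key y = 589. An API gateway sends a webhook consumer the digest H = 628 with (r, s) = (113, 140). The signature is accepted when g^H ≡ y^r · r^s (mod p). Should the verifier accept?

accept

Left side g^H mod p:
497^628 mod 1231 = 512
Right side y^r · r^s mod p:
589^113 mod 1231 = 766
113^140 mod 1231 = 441
766·441 = 337806 ≡ 512 (mod 1231)
512 ≡ 512 (mod 1231), so the signature is genuine.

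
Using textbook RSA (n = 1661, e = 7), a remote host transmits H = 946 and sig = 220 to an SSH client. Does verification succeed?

sig^7 mod 1661 = 946
Since 946 equals the digest 946, verification succeeds.

passes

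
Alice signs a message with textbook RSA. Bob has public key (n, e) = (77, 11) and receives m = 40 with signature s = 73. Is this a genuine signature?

s^2 ≡ 73^2 = 5329 ≡ 16
s^4 ≡ 16^2 = 256 ≡ 25
s^8 ≡ 25^2 = 625 ≡ 9
11 = 8 + 2 + 1, so s^11 ≡ 9·16·73 ≡ 40 (mod 77)
s^11 mod 77 = 40 matches m.

genuine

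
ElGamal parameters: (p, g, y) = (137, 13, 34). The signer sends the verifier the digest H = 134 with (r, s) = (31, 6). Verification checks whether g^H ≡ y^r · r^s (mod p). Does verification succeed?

fails

Left side g^H mod p:
13^2 = 169 ≡ 32
13^4 ≡ 32^2 = 1024 ≡ 65
13^8 ≡ 65^2 = 4225 ≡ 115
13^16 ≡ 115^2 = 13225 ≡ 73
13^32 ≡ 73^2 = 5329 ≡ 123
13^64 ≡ 123^2 = 15129 ≡ 59
13^128 ≡ 59^2 = 3481 ≡ 56
134 = 128 + 4 + 2, so 13^134 ≡ 56·65·32 ≡ 30 (mod 137)
Right side y^r · r^s mod p:
34^2 = 1156 ≡ 60
34^4 ≡ 60^2 = 3600 ≡ 38
34^8 ≡ 38^2 = 1444 ≡ 74
34^16 ≡ 74^2 = 5476 ≡ 133
31 = 16 + 8 + 4 + 2 + 1, so 34^31 ≡ 133·74·38·60·34 ≡ 73 (mod 137)
31^2 = 961 ≡ 2
31^4 ≡ 2^2 = 4
6 = 4 + 2, so 31^6 ≡ 4·2 ≡ 8 (mod 137)
73·8 = 584 ≡ 36 (mod 137)
30 ≠ 36, so verification fails.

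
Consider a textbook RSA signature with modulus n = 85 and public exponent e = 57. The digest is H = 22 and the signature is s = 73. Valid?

s^2 ≡ 73^2 = 5329 ≡ 59
s^4 ≡ 59^2 = 3481 ≡ 81
s^8 ≡ 81^2 = 6561 ≡ 16
s^16 ≡ 16^2 = 256 ≡ 1
s^32 ≡ 1^2 = 1
57 = 32 + 16 + 8 + 1, so s^57 ≡ 1·1·16·73 ≡ 63 (mod 85)
63 ≠ 22, so verification fails.

no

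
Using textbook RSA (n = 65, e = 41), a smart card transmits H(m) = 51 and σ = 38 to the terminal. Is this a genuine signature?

forged

Squares mod 65: σ^1≡38, σ^2≡14, σ^4≡1, σ^8≡1, σ^16≡1, σ^32≡1
41 = 32 + 8 + 1, so σ^41 ≡ 1·1·38 ≡ 38 (mod 65)
The recovered value 38 does not match the digest 51.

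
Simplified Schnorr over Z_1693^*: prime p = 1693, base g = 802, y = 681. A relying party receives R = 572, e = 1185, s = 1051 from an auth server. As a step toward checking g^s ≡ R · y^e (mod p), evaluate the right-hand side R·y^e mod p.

681^2 = 463761 ≡ 1572
681^4 ≡ 1572^2 = 2471184 ≡ 1097
681^8 ≡ 1097^2 = 1203409 ≡ 1379
681^16 ≡ 1379^2 = 1901641 ≡ 402
681^32 ≡ 402^2 = 161604 ≡ 769
681^64 ≡ 769^2 = 591361 ≡ 504
681^128 ≡ 504^2 = 254016 ≡ 66
681^256 ≡ 66^2 = 4356 ≡ 970
681^512 ≡ 970^2 = 940900 ≡ 1285
681^1024 ≡ 1285^2 = 1651225 ≡ 550
1185 = 1024 + 128 + 32 + 1, so 681^1185 ≡ 550·66·769·681 ≡ 945 (mod 1693)
R · y^e ≡ 572·945 = 540540 ≡ 473 (mod 1693)

473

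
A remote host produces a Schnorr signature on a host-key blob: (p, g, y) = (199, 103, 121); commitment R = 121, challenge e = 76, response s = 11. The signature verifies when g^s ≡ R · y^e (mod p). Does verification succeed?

g^s mod p:
Squares mod 199: 103^1≡103, 103^2≡62, 103^4≡63, 103^8≡188
11 = 8 + 2 + 1, so 103^11 ≡ 188·62·103 ≡ 1 (mod 199)
R · y^e mod p:
Squares mod 199: 121^1≡121, 121^2≡114, 121^4≡61, 121^8≡139, 121^16≡18, 121^32≡125, 121^64≡103
76 = 64 + 8 + 4, so 121^76 ≡ 103·139·61 ≡ 125 (mod 199)
121·125 = 15125 ≡ 1 (mod 199)
1 ≡ 1 (mod 199); signature holds.

passes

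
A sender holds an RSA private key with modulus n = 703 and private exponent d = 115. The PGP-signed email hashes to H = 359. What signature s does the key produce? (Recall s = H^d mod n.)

H^2 ≡ 359^2 = 128881 ≡ 232
H^4 ≡ 232^2 = 53824 ≡ 396
H^8 ≡ 396^2 = 156816 ≡ 47
H^16 ≡ 47^2 = 2209 ≡ 100
H^32 ≡ 100^2 = 10000 ≡ 158
H^64 ≡ 158^2 = 24964 ≡ 359
115 = 64 + 32 + 16 + 2 + 1, so H^115 ≡ 359·158·100·232·359 ≡ 100 (mod 703)

100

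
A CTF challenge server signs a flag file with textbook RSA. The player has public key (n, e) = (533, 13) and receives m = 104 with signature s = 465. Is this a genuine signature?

forged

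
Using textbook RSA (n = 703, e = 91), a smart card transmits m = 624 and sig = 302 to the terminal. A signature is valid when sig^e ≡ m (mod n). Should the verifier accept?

sig^2 ≡ 302^2 = 91204 ≡ 517
sig^4 ≡ 517^2 = 267289 ≡ 149
sig^8 ≡ 149^2 = 22201 ≡ 408
sig^16 ≡ 408^2 = 166464 ≡ 556
sig^32 ≡ 556^2 = 309136 ≡ 519
sig^64 ≡ 519^2 = 269361 ≡ 112
91 = 64 + 16 + 8 + 2 + 1, so sig^91 ≡ 112·556·408·517·302 ≡ 549 (mod 703)
549 ≠ 624, so verification fails.

reject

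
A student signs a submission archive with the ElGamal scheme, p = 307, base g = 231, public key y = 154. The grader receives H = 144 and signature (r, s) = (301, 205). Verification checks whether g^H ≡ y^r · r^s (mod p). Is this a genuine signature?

Left side g^H mod p:
Squares mod 307: 231^1≡231, 231^2≡250, 231^4≡179, 231^8≡113, 231^16≡182, 231^32≡275, 231^64≡103, 231^128≡171
144 = 128 + 16, so 231^144 ≡ 171·182 ≡ 115 (mod 307)
Right side y^r · r^s mod p:
Squares mod 307: 154^1≡154, 154^2≡77, 154^4≡96, 154^8≡6, 154^16≡36, 154^32≡68, 154^64≡19, 154^128≡54, 154^256≡153
301 = 256 + 32 + 8 + 4 + 1, so 154^301 ≡ 153·68·6·96·154 ≡ 32 (mod 307)
Squares mod 307: 301^1≡301, 301^2≡36, 301^4≡68, 301^8≡19, 301^16≡54, 301^32≡153, 301^64≡77, 301^128≡96
205 = 128 + 64 + 8 + 4 + 1, so 301^205 ≡ 96·77·19·68·301 ≡ 301 (mod 307)
32·301 = 9632 ≡ 115 (mod 307)
115 ≡ 115 (mod 307), so the signature is genuine.

genuine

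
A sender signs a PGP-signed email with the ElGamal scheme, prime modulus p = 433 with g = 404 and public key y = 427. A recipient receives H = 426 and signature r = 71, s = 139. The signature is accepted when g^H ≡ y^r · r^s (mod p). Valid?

no

Left side g^H mod p:
404^2 = 163216 ≡ 408
404^4 ≡ 408^2 = 166464 ≡ 192
404^8 ≡ 192^2 = 36864 ≡ 59
404^16 ≡ 59^2 = 3481 ≡ 17
404^32 ≡ 17^2 = 289
404^64 ≡ 289^2 = 83521 ≡ 385
404^128 ≡ 385^2 = 148225 ≡ 139
404^256 ≡ 139^2 = 19321 ≡ 269
426 = 256 + 128 + 32 + 8 + 2, so 404^426 ≡ 269·139·289·59·408 ≡ 117 (mod 433)
Right side y^r · r^s mod p:
427^2 = 182329 ≡ 36
427^4 ≡ 36^2 = 1296 ≡ 430
427^8 ≡ 430^2 = 184900 ≡ 9
427^16 ≡ 9^2 = 81
427^32 ≡ 81^2 = 6561 ≡ 66
427^64 ≡ 66^2 = 4356 ≡ 26
71 = 64 + 4 + 2 + 1, so 427^71 ≡ 26·430·36·427 ≡ 394 (mod 433)
71^2 = 5041 ≡ 278
71^4 ≡ 278^2 = 77284 ≡ 210
71^8 ≡ 210^2 = 44100 ≡ 367
71^16 ≡ 367^2 = 134689 ≡ 26
71^32 ≡ 26^2 = 676 ≡ 243
71^64 ≡ 243^2 = 59049 ≡ 161
71^128 ≡ 161^2 = 25921 ≡ 374
139 = 128 + 8 + 2 + 1, so 71^139 ≡ 374·367·278·71 ≡ 107 (mod 433)
394·107 = 42158 ≡ 157 (mod 433)
117 ≠ 157, so verification fails.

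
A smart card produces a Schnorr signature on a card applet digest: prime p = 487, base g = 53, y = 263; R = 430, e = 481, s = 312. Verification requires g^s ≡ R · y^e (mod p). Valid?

yes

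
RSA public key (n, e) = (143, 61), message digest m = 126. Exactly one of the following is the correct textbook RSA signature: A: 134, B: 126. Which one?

B

Candidate A: Squares mod 143: 134^1≡134, 134^2≡81, 134^4≡126, 134^8≡3, 134^16≡9, 134^32≡81; 61 = 32 + 16 + 8 + 4 + 1, so 134^61 ≡ 81·9·3·126·134 ≡ 134 (mod 143)
Candidate B: Squares mod 143: 126^1≡126, 126^2≡3, 126^4≡9, 126^8≡81, 126^16≡126, 126^32≡3; 61 = 32 + 16 + 8 + 4 + 1, so 126^61 ≡ 3·126·81·9·126 ≡ 126 (mod 143)
  → matches m = 126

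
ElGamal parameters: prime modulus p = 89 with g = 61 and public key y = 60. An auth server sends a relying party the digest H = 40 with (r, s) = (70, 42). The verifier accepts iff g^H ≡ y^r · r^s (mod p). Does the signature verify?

Left side g^H mod p:
61^2 = 3721 ≡ 72
61^4 ≡ 72^2 = 5184 ≡ 22
61^8 ≡ 22^2 = 484 ≡ 39
61^16 ≡ 39^2 = 1521 ≡ 8
61^32 ≡ 8^2 = 64
40 = 32 + 8, so 61^40 ≡ 64·39 ≡ 4 (mod 89)
Right side y^r · r^s mod p:
60^2 = 3600 ≡ 40
60^4 ≡ 40^2 = 1600 ≡ 87
60^8 ≡ 87^2 = 7569 ≡ 4
60^16 ≡ 4^2 = 16
60^32 ≡ 16^2 = 256 ≡ 78
60^64 ≡ 78^2 = 6084 ≡ 32
70 = 64 + 4 + 2, so 60^70 ≡ 32·87·40 ≡ 21 (mod 89)
70^2 = 4900 ≡ 5
70^4 ≡ 5^2 = 25
70^8 ≡ 25^2 = 625 ≡ 2
70^16 ≡ 2^2 = 4
70^32 ≡ 4^2 = 16
42 = 32 + 8 + 2, so 70^42 ≡ 16·2·5 ≡ 71 (mod 89)
21·71 = 1491 ≡ 67 (mod 89)
4 ≠ 67, so verification fails.

does not verify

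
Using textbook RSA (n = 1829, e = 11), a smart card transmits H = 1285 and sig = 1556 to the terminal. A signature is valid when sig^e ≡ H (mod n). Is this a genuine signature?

Squares mod 1829: sig^1≡1556, sig^2≡1369, sig^4≡1265, sig^8≡1679
11 = 8 + 2 + 1, so sig^11 ≡ 1679·1369·1556 ≡ 1700 (mod 1829)
sig^11 mod 1829 = 1700, but H = 1285.

forged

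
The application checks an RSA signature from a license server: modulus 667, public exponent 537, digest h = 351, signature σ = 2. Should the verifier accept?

accept

σ^2 ≡ 2^2 = 4
σ^4 ≡ 4^2 = 16
σ^8 ≡ 16^2 = 256
σ^16 ≡ 256^2 = 65536 ≡ 170
σ^32 ≡ 170^2 = 28900 ≡ 219
σ^64 ≡ 219^2 = 47961 ≡ 604
σ^128 ≡ 604^2 = 364816 ≡ 634
σ^256 ≡ 634^2 = 401956 ≡ 422
σ^512 ≡ 422^2 = 178084 ≡ 662
537 = 512 + 16 + 8 + 1, so σ^537 ≡ 662·170·256·2 ≡ 351 (mod 667)
σ^537 mod 667 = 351 matches h.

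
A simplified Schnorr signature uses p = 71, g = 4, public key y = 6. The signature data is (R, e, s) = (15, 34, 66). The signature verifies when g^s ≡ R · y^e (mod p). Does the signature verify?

g^s mod p:
Squares mod 71: 4^1≡4, 4^2≡16, 4^4≡43, 4^8≡3, 4^16≡9, 4^32≡10, 4^64≡29
66 = 64 + 2, so 4^66 ≡ 29·16 ≡ 38 (mod 71)
R · y^e mod p:
Squares mod 71: 6^1≡6, 6^2≡36, 6^4≡18, 6^8≡40, 6^16≡38, 6^32≡24
34 = 32 + 2, so 6^34 ≡ 24·36 ≡ 12 (mod 71)
15·12 = 180 ≡ 38 (mod 71)
38 ≡ 38 (mod 71); signature holds.

verifies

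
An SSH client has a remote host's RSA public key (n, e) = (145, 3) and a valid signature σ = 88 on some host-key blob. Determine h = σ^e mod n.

117

σ^2 ≡ 88^2 = 7744 ≡ 59
3 = 2 + 1, so σ^3 ≡ 59·88 ≡ 117 (mod 145)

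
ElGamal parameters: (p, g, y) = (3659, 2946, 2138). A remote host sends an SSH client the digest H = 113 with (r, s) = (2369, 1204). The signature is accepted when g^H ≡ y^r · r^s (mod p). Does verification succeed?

passes

Left side g^H mod p:
Squares mod 3659: 2946^1≡2946, 2946^2≡3427, 2946^4≡2598, 2946^8≡2408, 2946^16≡2608, 2946^32≡3242, 2946^64≡1916
113 = 64 + 32 + 16 + 1, so 2946^113 ≡ 1916·3242·2608·2946 ≡ 262 (mod 3659)
Right side y^r · r^s mod p:
Squares mod 3659: 2138^1≡2138, 2138^2≡953, 2138^4≡777, 2138^8≡3653, 2138^16≡36, 2138^32≡1296, 2138^64≡135, 2138^128≡3589, 2138^256≡1241, 2138^512≡3301, 2138^1024≡99, 2138^2048≡2483
2369 = 2048 + 256 + 64 + 1, so 2138^2369 ≡ 2483·1241·135·2138 ≡ 583 (mod 3659)
Squares mod 3659: 2369^1≡2369, 2369^2≡2914, 2369^4≡2516, 2369^8≡186, 2369^16≡1665, 2369^32≡2362, 2369^64≡2728, 2369^128≡3237, 2369^256≡2452, 2369^512≡567, 2369^1024≡3156
1204 = 1024 + 128 + 32 + 16 + 4, so 2369^1204 ≡ 3156·3237·2362·1665·2516 ≡ 2172 (mod 3659)
583·2172 = 1266276 ≡ 262 (mod 3659)
262 ≡ 262 (mod 3659), so the signature is genuine.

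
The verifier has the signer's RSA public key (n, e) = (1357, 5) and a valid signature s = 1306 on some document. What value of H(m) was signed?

141

s^5 mod 1357 = 141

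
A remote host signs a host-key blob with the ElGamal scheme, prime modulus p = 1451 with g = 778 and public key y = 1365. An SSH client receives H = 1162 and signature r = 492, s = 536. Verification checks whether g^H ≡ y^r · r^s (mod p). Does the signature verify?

does not verify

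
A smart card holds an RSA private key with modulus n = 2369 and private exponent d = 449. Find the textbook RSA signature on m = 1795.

1427

m^2 ≡ 1795^2 = 3222025 ≡ 185
m^4 ≡ 185^2 = 34225 ≡ 1059
m^8 ≡ 1059^2 = 1121481 ≡ 944
m^16 ≡ 944^2 = 891136 ≡ 392
m^32 ≡ 392^2 = 153664 ≡ 2048
m^64 ≡ 2048^2 = 4194304 ≡ 1174
m^128 ≡ 1174^2 = 1378276 ≡ 1887
m^256 ≡ 1887^2 = 3560769 ≡ 162
449 = 256 + 128 + 64 + 1, so m^449 ≡ 162·1887·1174·1795 ≡ 1427 (mod 2369)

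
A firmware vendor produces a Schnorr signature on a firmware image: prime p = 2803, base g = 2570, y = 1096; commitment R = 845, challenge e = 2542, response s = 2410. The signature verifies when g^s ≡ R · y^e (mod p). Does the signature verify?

does not verify

g^s mod p:
2570^2 = 6604900 ≡ 1032
2570^4 ≡ 1032^2 = 1065024 ≡ 2687
2570^8 ≡ 2687^2 = 7219969 ≡ 2244
2570^16 ≡ 2244^2 = 5035536 ≡ 1348
2570^32 ≡ 1348^2 = 1817104 ≡ 760
2570^64 ≡ 760^2 = 577600 ≡ 182
2570^128 ≡ 182^2 = 33124 ≡ 2291
2570^256 ≡ 2291^2 = 5248681 ≡ 1465
2570^512 ≡ 1465^2 = 2146225 ≡ 1930
2570^1024 ≡ 1930^2 = 3724900 ≡ 2516
2570^2048 ≡ 2516^2 = 6330256 ≡ 1082
2410 = 2048 + 256 + 64 + 32 + 8 + 2, so 2570^2410 ≡ 1082·1465·182·760·2244·1032 ≡ 726 (mod 2803)
R · y^e mod p:
1096^2 = 1201216 ≡ 1532
1096^4 ≡ 1532^2 = 2347024 ≡ 913
1096^8 ≡ 913^2 = 833569 ≡ 1078
1096^16 ≡ 1078^2 = 1162084 ≡ 1642
1096^32 ≡ 1642^2 = 2696164 ≡ 2481
1096^64 ≡ 2481^2 = 6155361 ≡ 2776
1096^128 ≡ 2776^2 = 7706176 ≡ 729
1096^256 ≡ 729^2 = 531441 ≡ 1674
1096^512 ≡ 1674^2 = 2802276 ≡ 2079
1096^1024 ≡ 2079^2 = 4322241 ≡ 15
1096^2048 ≡ 15^2 = 225
2542 = 2048 + 256 + 128 + 64 + 32 + 8 + 4 + 2, so 1096^2542 ≡ 225·1674·729·2776·2481·1078·913·1532 ≡ 2456 (mod 2803)
845·2456 = 2075320 ≡ 1100 (mod 2803)
726 ≠ 1100; the check fails.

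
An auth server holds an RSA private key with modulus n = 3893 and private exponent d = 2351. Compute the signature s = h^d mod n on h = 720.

3726

Squares mod 3893: h^1≡720, h^2≡631, h^4≡1075, h^8≡3297, h^16≡953, h^32≡1140, h^64≡3231, h^128≡2228, h^256≡409, h^512≡3775, h^1024≡2245, h^2048≡2483
2351 = 2048 + 256 + 32 + 8 + 4 + 2 + 1, so h^2351 ≡ 2483·409·1140·3297·1075·631·720 ≡ 3726 (mod 3893)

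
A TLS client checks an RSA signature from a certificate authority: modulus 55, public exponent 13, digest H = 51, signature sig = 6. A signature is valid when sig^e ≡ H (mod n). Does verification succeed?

passes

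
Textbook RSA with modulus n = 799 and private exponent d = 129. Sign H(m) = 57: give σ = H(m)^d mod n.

(H(m))^2 ≡ 57^2 = 3249 ≡ 53
(H(m))^4 ≡ 53^2 = 2809 ≡ 412
(H(m))^8 ≡ 412^2 = 169744 ≡ 356
(H(m))^16 ≡ 356^2 = 126736 ≡ 494
(H(m))^32 ≡ 494^2 = 244036 ≡ 341
(H(m))^64 ≡ 341^2 = 116281 ≡ 426
(H(m))^128 ≡ 426^2 = 181476 ≡ 103
129 = 128 + 1, so (H(m))^129 ≡ 103·57 ≡ 278 (mod 799)

278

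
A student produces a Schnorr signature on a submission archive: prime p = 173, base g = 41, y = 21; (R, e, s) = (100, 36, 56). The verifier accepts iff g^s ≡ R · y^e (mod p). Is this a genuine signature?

forged

g^s mod p:
Squares mod 173: 41^1≡41, 41^2≡124, 41^4≡152, 41^8≡95, 41^16≡29, 41^32≡149
56 = 32 + 16 + 8, so 41^56 ≡ 149·29·95 ≡ 139 (mod 173)
R · y^e mod p:
Squares mod 173: 21^1≡21, 21^2≡95, 21^4≡29, 21^8≡149, 21^16≡57, 21^32≡135
36 = 32 + 4, so 21^36 ≡ 135·29 ≡ 109 (mod 173)
100·109 = 10900 ≡ 1 (mod 173)
139 ≠ 1; the check fails.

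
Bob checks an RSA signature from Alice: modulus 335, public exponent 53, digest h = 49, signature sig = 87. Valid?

no

Squares mod 335: sig^1≡87, sig^2≡199, sig^4≡71, sig^8≡16, sig^16≡256, sig^32≡211
53 = 32 + 16 + 4 + 1, so sig^53 ≡ 211·256·71·87 ≡ 182 (mod 335)
sig^53 mod 335 = 182, but h = 49.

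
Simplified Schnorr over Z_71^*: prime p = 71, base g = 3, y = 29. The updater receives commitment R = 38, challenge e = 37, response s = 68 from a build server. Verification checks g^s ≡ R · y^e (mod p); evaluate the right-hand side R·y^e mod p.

8

29^2 = 841 ≡ 60
29^4 ≡ 60^2 = 3600 ≡ 50
29^8 ≡ 50^2 = 2500 ≡ 15
29^16 ≡ 15^2 = 225 ≡ 12
29^32 ≡ 12^2 = 144 ≡ 2
37 = 32 + 4 + 1, so 29^37 ≡ 2·50·29 ≡ 60 (mod 71)
R · y^e ≡ 38·60 = 2280 ≡ 8 (mod 71)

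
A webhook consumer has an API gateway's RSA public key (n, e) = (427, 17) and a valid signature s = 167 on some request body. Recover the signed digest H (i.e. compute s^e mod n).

s^2 ≡ 167^2 = 27889 ≡ 134
s^4 ≡ 134^2 = 17956 ≡ 22
s^8 ≡ 22^2 = 484 ≡ 57
s^16 ≡ 57^2 = 3249 ≡ 260
17 = 16 + 1, so s^17 ≡ 260·167 ≡ 293 (mod 427)

293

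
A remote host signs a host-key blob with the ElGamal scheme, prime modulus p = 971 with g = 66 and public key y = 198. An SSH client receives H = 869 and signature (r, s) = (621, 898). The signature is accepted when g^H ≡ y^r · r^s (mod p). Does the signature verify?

does not verify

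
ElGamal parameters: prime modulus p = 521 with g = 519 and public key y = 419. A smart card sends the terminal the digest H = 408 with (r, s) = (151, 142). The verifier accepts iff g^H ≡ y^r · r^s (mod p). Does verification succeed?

Left side g^H mod p:
519^2 = 269361 ≡ 4
519^4 ≡ 4^2 = 16
519^8 ≡ 16^2 = 256
519^16 ≡ 256^2 = 65536 ≡ 411
519^32 ≡ 411^2 = 168921 ≡ 117
519^64 ≡ 117^2 = 13689 ≡ 143
519^128 ≡ 143^2 = 20449 ≡ 130
519^256 ≡ 130^2 = 16900 ≡ 228
408 = 256 + 128 + 16 + 8, so 519^408 ≡ 228·130·411·256 ≡ 440 (mod 521)
Right side y^r · r^s mod p:
419^2 = 175561 ≡ 505
419^4 ≡ 505^2 = 255025 ≡ 256
419^8 ≡ 256^2 = 65536 ≡ 411
419^16 ≡ 411^2 = 168921 ≡ 117
419^32 ≡ 117^2 = 13689 ≡ 143
419^64 ≡ 143^2 = 20449 ≡ 130
419^128 ≡ 130^2 = 16900 ≡ 228
151 = 128 + 16 + 4 + 2 + 1, so 419^151 ≡ 228·117·256·505·419 ≡ 481 (mod 521)
151^2 = 22801 ≡ 398
151^4 ≡ 398^2 = 158404 ≡ 20
151^8 ≡ 20^2 = 400
151^16 ≡ 400^2 = 160000 ≡ 53
151^32 ≡ 53^2 = 2809 ≡ 204
151^64 ≡ 204^2 = 41616 ≡ 457
151^128 ≡ 457^2 = 208849 ≡ 449
142 = 128 + 8 + 4 + 2, so 151^142 ≡ 449·400·20·398 ≡ 336 (mod 521)
481·336 = 161616 ≡ 106 (mod 521)
440 ≠ 106, so verification fails.

fails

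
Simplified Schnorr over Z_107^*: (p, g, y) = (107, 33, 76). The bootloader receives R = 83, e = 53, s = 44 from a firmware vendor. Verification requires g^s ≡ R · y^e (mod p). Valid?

yes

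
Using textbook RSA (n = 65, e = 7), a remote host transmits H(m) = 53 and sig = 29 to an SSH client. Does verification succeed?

fails

sig^2 ≡ 29^2 = 841 ≡ 61
sig^4 ≡ 61^2 = 3721 ≡ 16
7 = 4 + 2 + 1, so sig^7 ≡ 16·61·29 ≡ 29 (mod 65)
The recovered value 29 does not match the digest 53.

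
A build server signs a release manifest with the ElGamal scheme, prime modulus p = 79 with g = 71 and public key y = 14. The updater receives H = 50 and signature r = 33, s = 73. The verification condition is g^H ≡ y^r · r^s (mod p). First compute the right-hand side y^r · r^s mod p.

21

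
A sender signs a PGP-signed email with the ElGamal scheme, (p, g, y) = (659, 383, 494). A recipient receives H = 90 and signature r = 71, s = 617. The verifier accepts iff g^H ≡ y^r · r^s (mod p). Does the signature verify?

Left side g^H mod p:
383^90 mod 659 = 557
Right side y^r · r^s mod p:
494^71 mod 659 = 6
71^617 mod 659 = 642
6·642 = 3852 ≡ 557 (mod 659)
557 ≡ 557 (mod 659), so the signature is genuine.

verifies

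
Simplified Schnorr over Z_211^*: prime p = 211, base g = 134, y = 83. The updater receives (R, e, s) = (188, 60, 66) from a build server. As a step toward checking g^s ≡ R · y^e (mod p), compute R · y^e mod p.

188

83^60 mod 211 = 1
R · y^e ≡ 188·1 = 188 ≡ 188 (mod 211)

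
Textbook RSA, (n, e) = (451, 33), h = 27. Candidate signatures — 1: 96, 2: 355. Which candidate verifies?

Candidate 1: 96^33 mod 451 = 424
Candidate 2: 355^33 mod 451 = 27
  → matches h = 27

2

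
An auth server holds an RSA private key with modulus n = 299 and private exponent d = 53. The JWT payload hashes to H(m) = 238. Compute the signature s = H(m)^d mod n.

101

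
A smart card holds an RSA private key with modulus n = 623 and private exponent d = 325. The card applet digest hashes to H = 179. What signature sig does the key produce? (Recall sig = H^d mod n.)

H^325 mod 623 = 179

179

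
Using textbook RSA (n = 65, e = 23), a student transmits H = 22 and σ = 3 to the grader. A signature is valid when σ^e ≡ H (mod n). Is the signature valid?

Squares mod 65: σ^1≡3, σ^2≡9, σ^4≡16, σ^8≡61, σ^16≡16
23 = 16 + 4 + 2 + 1, so σ^23 ≡ 16·16·9·3 ≡ 22 (mod 65)
σ^23 mod 65 = 22 matches H.

valid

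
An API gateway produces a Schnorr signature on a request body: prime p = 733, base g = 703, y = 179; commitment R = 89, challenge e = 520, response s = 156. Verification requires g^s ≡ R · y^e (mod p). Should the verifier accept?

accept

g^s mod p:
703^2 = 494209 ≡ 167
703^4 ≡ 167^2 = 27889 ≡ 35
703^8 ≡ 35^2 = 1225 ≡ 492
703^16 ≡ 492^2 = 242064 ≡ 174
703^32 ≡ 174^2 = 30276 ≡ 223
703^64 ≡ 223^2 = 49729 ≡ 618
703^128 ≡ 618^2 = 381924 ≡ 31
156 = 128 + 16 + 8 + 4, so 703^156 ≡ 31·174·492·35 ≡ 386 (mod 733)
R · y^e mod p:
179^2 = 32041 ≡ 522
179^4 ≡ 522^2 = 272484 ≡ 541
179^8 ≡ 541^2 = 292681 ≡ 214
179^16 ≡ 214^2 = 45796 ≡ 350
179^32 ≡ 350^2 = 122500 ≡ 89
179^64 ≡ 89^2 = 7921 ≡ 591
179^128 ≡ 591^2 = 349281 ≡ 373
179^256 ≡ 373^2 = 139129 ≡ 592
179^512 ≡ 592^2 = 350464 ≡ 90
520 = 512 + 8, so 179^520 ≡ 90·214 ≡ 202 (mod 733)
89·202 = 17978 ≡ 386 (mod 733)
386 ≡ 386 (mod 733); signature holds.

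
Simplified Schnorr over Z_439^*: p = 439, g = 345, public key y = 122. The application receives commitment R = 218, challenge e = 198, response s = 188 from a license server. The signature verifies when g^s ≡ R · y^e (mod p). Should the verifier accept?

g^s mod p:
Squares mod 439: 345^1≡345, 345^2≡56, 345^4≡63, 345^8≡18, 345^16≡324, 345^32≡55, 345^64≡391, 345^128≡109
188 = 128 + 32 + 16 + 8 + 4, so 345^188 ≡ 109·55·324·18·63 ≡ 126 (mod 439)
R · y^e mod p:
Squares mod 439: 122^1≡122, 122^2≡397, 122^4≡8, 122^8≡64, 122^16≡145, 122^32≡392, 122^64≡14, 122^128≡196
198 = 128 + 64 + 4 + 2, so 122^198 ≡ 196·14·8·397 ≡ 355 (mod 439)
218·355 = 77390 ≡ 126 (mod 439)
126 ≡ 126 (mod 439); signature holds.

accept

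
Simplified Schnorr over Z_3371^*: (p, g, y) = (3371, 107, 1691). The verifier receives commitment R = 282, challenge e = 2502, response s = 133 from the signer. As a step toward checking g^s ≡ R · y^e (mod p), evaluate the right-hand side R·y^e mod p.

3193

1691^2502 mod 3371 = 95
R · y^e ≡ 282·95 = 26790 ≡ 3193 (mod 3371)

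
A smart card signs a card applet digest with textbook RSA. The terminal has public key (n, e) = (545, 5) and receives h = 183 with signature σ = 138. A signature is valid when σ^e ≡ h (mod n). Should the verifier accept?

accept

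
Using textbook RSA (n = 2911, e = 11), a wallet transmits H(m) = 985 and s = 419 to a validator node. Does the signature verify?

s^11 mod 2911 = 2738
s^11 mod 2911 = 2738, but H(m) = 985.

does not verify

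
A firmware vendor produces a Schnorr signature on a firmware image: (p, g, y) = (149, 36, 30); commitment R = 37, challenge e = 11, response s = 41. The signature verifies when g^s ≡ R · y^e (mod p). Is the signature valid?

valid

g^s mod p:
36^2 = 1296 ≡ 104
36^4 ≡ 104^2 = 10816 ≡ 88
36^8 ≡ 88^2 = 7744 ≡ 145
36^16 ≡ 145^2 = 21025 ≡ 16
36^32 ≡ 16^2 = 256 ≡ 107
41 = 32 + 8 + 1, so 36^41 ≡ 107·145·36 ≡ 88 (mod 149)
R · y^e mod p:
30^2 = 900 ≡ 6
30^4 ≡ 6^2 = 36
30^8 ≡ 36^2 = 1296 ≡ 104
11 = 8 + 2 + 1, so 30^11 ≡ 104·6·30 ≡ 95 (mod 149)
37·95 = 3515 ≡ 88 (mod 149)
88 ≡ 88 (mod 149); signature holds.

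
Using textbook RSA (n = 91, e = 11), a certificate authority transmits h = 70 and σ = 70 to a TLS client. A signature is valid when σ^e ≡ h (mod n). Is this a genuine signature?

σ^2 ≡ 70^2 = 4900 ≡ 77
σ^4 ≡ 77^2 = 5929 ≡ 14
σ^8 ≡ 14^2 = 196 ≡ 14
11 = 8 + 2 + 1, so σ^11 ≡ 14·77·70 ≡ 21 (mod 91)
The recovered value 21 does not match the digest 70.

forged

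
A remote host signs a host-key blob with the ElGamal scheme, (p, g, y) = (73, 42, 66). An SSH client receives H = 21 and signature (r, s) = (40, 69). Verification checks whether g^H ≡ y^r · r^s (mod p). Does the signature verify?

does not verify

Left side g^H mod p:
42^2 = 1764 ≡ 12
42^4 ≡ 12^2 = 144 ≡ 71
42^8 ≡ 71^2 = 5041 ≡ 4
42^16 ≡ 4^2 = 16
21 = 16 + 4 + 1, so 42^21 ≡ 16·71·42 ≡ 43 (mod 73)
Right side y^r · r^s mod p:
66^2 = 4356 ≡ 49
66^4 ≡ 49^2 = 2401 ≡ 65
66^8 ≡ 65^2 = 4225 ≡ 64
66^16 ≡ 64^2 = 4096 ≡ 8
66^32 ≡ 8^2 = 64
40 = 32 + 8, so 66^40 ≡ 64·64 ≡ 8 (mod 73)
40^2 = 1600 ≡ 67
40^4 ≡ 67^2 = 4489 ≡ 36
40^8 ≡ 36^2 = 1296 ≡ 55
40^16 ≡ 55^2 = 3025 ≡ 32
40^32 ≡ 32^2 = 1024 ≡ 2
40^64 ≡ 2^2 = 4
69 = 64 + 4 + 1, so 40^69 ≡ 4·36·40 ≡ 66 (mod 73)
8·66 = 528 ≡ 17 (mod 73)
43 ≠ 17, so verification fails.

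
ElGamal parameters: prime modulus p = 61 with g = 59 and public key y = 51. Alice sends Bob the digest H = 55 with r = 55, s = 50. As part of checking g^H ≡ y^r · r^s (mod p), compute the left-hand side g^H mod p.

59^2 = 3481 ≡ 4
59^4 ≡ 4^2 = 16
59^8 ≡ 16^2 = 256 ≡ 12
59^16 ≡ 12^2 = 144 ≡ 22
59^32 ≡ 22^2 = 484 ≡ 57
55 = 32 + 16 + 4 + 2 + 1, so 59^55 ≡ 57·22·16·4·59 ≡ 40 (mod 61)

40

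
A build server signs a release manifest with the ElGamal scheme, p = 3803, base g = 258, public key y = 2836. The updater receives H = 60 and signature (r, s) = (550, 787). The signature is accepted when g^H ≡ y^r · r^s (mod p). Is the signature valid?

Left side g^H mod p:
258^60 mod 3803 = 555
Right side y^r · r^s mod p:
2836^550 mod 3803 = 3
550^787 mod 3803 = 1263
3·1263 = 3789 ≡ 3789 (mod 3803)
555 ≠ 3789, so verification fails.

invalid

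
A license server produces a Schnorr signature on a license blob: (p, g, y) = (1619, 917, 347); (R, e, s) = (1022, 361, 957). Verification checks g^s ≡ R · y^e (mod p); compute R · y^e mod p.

347^2 = 120409 ≡ 603
347^4 ≡ 603^2 = 363609 ≡ 953
347^8 ≡ 953^2 = 908209 ≡ 1569
347^16 ≡ 1569^2 = 2461761 ≡ 881
347^32 ≡ 881^2 = 776161 ≡ 660
347^64 ≡ 660^2 = 435600 ≡ 89
347^128 ≡ 89^2 = 7921 ≡ 1445
347^256 ≡ 1445^2 = 2088025 ≡ 1134
361 = 256 + 64 + 32 + 8 + 1, so 347^361 ≡ 1134·89·660·1569·347 ≡ 479 (mod 1619)
R · y^e ≡ 1022·479 = 489538 ≡ 600 (mod 1619)

600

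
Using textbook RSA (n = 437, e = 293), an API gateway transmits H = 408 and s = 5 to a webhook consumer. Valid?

yes

s^2 ≡ 5^2 = 25
s^4 ≡ 25^2 = 625 ≡ 188
s^8 ≡ 188^2 = 35344 ≡ 384
s^16 ≡ 384^2 = 147456 ≡ 187
s^32 ≡ 187^2 = 34969 ≡ 9
s^64 ≡ 9^2 = 81
s^128 ≡ 81^2 = 6561 ≡ 6
s^256 ≡ 6^2 = 36
293 = 256 + 32 + 4 + 1, so s^293 ≡ 36·9·188·5 ≡ 408 (mod 437)
s^293 mod 437 = 408 matches H.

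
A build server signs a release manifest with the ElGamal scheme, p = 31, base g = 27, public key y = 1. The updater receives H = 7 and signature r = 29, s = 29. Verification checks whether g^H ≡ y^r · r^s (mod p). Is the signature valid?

valid

Left side g^H mod p:
27^2 = 729 ≡ 16
27^4 ≡ 16^2 = 256 ≡ 8
7 = 4 + 2 + 1, so 27^7 ≡ 8·16·27 ≡ 15 (mod 31)
Right side y^r · r^s mod p:
1^2 = 1
1^4 ≡ 1^2 = 1
1^8 ≡ 1^2 = 1
1^16 ≡ 1^2 = 1
29 = 16 + 8 + 4 + 1, so 1^29 ≡ 1·1·1·1 ≡ 1 (mod 31)
29^2 = 841 ≡ 4
29^4 ≡ 4^2 = 16
29^8 ≡ 16^2 = 256 ≡ 8
29^16 ≡ 8^2 = 64 ≡ 2
29 = 16 + 8 + 4 + 1, so 29^29 ≡ 2·8·16·29 ≡ 15 (mod 31)
1·15 = 15 ≡ 15 (mod 31)
15 ≡ 15 (mod 31), so the signature is genuine.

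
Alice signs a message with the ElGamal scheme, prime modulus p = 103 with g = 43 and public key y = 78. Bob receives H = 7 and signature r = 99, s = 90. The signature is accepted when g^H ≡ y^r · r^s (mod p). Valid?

no

Left side g^H mod p:
43^7 mod 103 = 84
Right side y^r · r^s mod p:
78^99 mod 103 = 10
99^90 mod 103 = 76
10·76 = 760 ≡ 39 (mod 103)
84 ≠ 39, so verification fails.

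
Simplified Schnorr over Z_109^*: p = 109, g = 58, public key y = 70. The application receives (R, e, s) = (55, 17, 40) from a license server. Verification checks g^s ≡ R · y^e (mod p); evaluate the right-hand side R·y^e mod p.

5

70^17 mod 109 = 10
R · y^e ≡ 55·10 = 550 ≡ 5 (mod 109)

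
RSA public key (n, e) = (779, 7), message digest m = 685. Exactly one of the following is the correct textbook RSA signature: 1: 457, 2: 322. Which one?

1

Candidate 1: Squares mod 779: 457^1≡457, 457^2≡77, 457^4≡476; 7 = 4 + 2 + 1, so 457^7 ≡ 476·77·457 ≡ 685 (mod 779)
  → matches m = 685
Candidate 2: Squares mod 779: 322^1≡322, 322^2≡77, 322^4≡476; 7 = 4 + 2 + 1, so 322^7 ≡ 476·77·322 ≡ 94 (mod 779)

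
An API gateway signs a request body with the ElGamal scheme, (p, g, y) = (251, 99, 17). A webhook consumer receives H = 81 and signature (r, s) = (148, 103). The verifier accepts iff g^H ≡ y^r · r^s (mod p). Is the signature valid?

valid

Left side g^H mod p:
99^2 = 9801 ≡ 12
99^4 ≡ 12^2 = 144
99^8 ≡ 144^2 = 20736 ≡ 154
99^16 ≡ 154^2 = 23716 ≡ 122
99^32 ≡ 122^2 = 14884 ≡ 75
99^64 ≡ 75^2 = 5625 ≡ 103
81 = 64 + 16 + 1, so 99^81 ≡ 103·122·99 ≡ 78 (mod 251)
Right side y^r · r^s mod p:
17^2 = 289 ≡ 38
17^4 ≡ 38^2 = 1444 ≡ 189
17^8 ≡ 189^2 = 35721 ≡ 79
17^16 ≡ 79^2 = 6241 ≡ 217
17^32 ≡ 217^2 = 47089 ≡ 152
17^64 ≡ 152^2 = 23104 ≡ 12
17^128 ≡ 12^2 = 144
148 = 128 + 16 + 4, so 17^148 ≡ 144·217·189 ≡ 93 (mod 251)
148^2 = 21904 ≡ 67
148^4 ≡ 67^2 = 4489 ≡ 222
148^8 ≡ 222^2 = 49284 ≡ 88
148^16 ≡ 88^2 = 7744 ≡ 214
148^32 ≡ 214^2 = 45796 ≡ 114
148^64 ≡ 114^2 = 12996 ≡ 195
103 = 64 + 32 + 4 + 2 + 1, so 148^103 ≡ 195·114·222·67·148 ≡ 98 (mod 251)
93·98 = 9114 ≡ 78 (mod 251)
78 ≡ 78 (mod 251), so the signature is genuine.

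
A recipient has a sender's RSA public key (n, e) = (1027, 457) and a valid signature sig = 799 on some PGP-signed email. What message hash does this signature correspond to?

110

sig^2 ≡ 799^2 = 638401 ≡ 634
sig^4 ≡ 634^2 = 401956 ≡ 399
sig^8 ≡ 399^2 = 159201 ≡ 16
sig^16 ≡ 16^2 = 256
sig^32 ≡ 256^2 = 65536 ≡ 835
sig^64 ≡ 835^2 = 697225 ≡ 919
sig^128 ≡ 919^2 = 844561 ≡ 367
sig^256 ≡ 367^2 = 134689 ≡ 152
457 = 256 + 128 + 64 + 8 + 1, so sig^457 ≡ 152·367·919·16·799 ≡ 110 (mod 1027)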